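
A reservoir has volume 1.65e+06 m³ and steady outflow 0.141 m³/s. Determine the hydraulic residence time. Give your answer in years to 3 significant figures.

Q = 0.141 m³/s × 3.156e+07 s/yr = 4.45e+06 m³/yr.
Hydraulic residence time τ = V/Q = 1.65e+06/4.45e+06 = 0.3708 yr.

0.371 yr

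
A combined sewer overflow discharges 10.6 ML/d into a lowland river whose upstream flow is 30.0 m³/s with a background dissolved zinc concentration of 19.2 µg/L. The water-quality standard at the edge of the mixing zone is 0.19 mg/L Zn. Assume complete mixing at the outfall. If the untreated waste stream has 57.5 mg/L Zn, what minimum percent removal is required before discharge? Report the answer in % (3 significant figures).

10.6 ML/d = 0.1227 m³/s.
19.2 µg/L = 0.0192 mg/L.
Mass balance: 0.19·30.12 = 0.1227·Cₑ + 30·0.0192.
Cₑ = (5.723 − 0.576) / 0.1227 = 41.96 mg/L.
Required removal = 1 − 41.96/57.5 = 27.03 %.

27.0 %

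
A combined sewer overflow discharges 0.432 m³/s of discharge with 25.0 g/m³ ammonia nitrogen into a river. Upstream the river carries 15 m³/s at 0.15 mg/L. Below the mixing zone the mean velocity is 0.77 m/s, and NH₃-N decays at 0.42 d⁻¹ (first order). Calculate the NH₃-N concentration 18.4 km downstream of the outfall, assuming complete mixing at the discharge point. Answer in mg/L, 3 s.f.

0.753 mg/L

After complete mixing, C₀ = (0.432·25 + 15·0.15) / 15.43 = 0.8456 mg/L.
Travel time t = 1.84e+04 m / 0.77 m/s = 2.39e+04 s = 0.2766 d.
C = 0.8456·exp(−0.42·0.2766) = 0.8456·0.8903 = 0.7529 mg/L.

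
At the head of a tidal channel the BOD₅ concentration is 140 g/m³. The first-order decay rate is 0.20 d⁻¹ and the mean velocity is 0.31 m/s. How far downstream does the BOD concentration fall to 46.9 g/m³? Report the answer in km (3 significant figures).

From C = C₀·e^(−kt), t = ln(C₀/C)/k = ln(140/46.9)/0.20 = 1.094/0.20 = 5.468 d.
Distance = v·t = 0.31 m/s × 4.724e+05 s = 1.465e+05 m = 146.5 km.

146 km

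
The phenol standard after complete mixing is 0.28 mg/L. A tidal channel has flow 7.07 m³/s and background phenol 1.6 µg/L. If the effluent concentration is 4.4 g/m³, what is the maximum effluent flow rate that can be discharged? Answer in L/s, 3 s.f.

1.6 µg/L = 0.0016 mg/L.
Mass balance at complete mixing: C_std·(Q_w + Q_r) = Q_w·C_e + Q_r·C_b.
Rearranging, Q_w = Q_r·(C_std − C_b)/(C_e − C_std) = 7.07·(0.28 − 0.0016) / (4.4 − 0.28) = 0.4777 m³/s.
= 477.7 L/s.

478 L/s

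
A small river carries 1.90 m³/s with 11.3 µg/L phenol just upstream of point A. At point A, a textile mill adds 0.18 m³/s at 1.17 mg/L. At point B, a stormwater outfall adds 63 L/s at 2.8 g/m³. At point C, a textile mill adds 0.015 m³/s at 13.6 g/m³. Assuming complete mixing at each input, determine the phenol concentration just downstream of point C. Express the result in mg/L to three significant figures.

0.284 mg/L

11.3 µg/L = 0.0113 mg/L.
After input A: C = (1.9·0.0113 + 0.18·1.17) / 2.08 = 0.1116 mg/L.
63 L/s = 0.063 m³/s.
After input B: C = (2.08·0.1116 + 0.063·2.8) / 2.143 = 0.1906 mg/L.
After input C: C = (2.143·0.1906 + 0.015·13.6) / 2.158 = 0.2838 mg/L.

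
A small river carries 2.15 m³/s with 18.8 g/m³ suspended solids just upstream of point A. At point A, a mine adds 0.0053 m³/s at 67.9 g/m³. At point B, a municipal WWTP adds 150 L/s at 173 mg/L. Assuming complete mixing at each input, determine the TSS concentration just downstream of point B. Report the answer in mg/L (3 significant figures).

28.9 mg/L

After input A: C = (2.15·18.8 + 0.0053·67.9) / 2.155 = 18.92 mg/L.
150 L/s = 0.15 m³/s.
After input B: C = (2.155·18.92 + 0.15·173) / 2.305 = 28.95 mg/L.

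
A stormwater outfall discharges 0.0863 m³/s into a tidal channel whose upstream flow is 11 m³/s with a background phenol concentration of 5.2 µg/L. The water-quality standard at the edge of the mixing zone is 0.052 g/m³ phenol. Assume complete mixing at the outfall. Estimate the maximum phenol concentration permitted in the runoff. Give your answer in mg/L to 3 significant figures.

6.02 mg/L

5.2 µg/L = 0.0052 mg/L.
Mass balance: 0.052·11.09 = 0.0863·Cₑ + 11·0.0052.
Cₑ = (0.5765 − 0.0572) / 0.0863 = 6.017 mg/L.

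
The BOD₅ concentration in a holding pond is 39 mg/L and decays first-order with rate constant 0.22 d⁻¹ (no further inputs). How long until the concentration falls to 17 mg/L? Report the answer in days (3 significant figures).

t = ln(C₀/C)/k = ln(39/17)/0.22 = 0.8303/0.22 = 3.774 d.

3.77 d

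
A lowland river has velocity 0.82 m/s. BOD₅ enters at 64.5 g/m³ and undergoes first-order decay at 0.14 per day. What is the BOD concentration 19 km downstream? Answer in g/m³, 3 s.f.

Travel time t = 19 km / 0.82 m/s = 1.9e+04/0.82 = 2.317e+04 s = 0.2682 d.
First-order decay: C = 64.5·exp(−0.14·0.2682) = 64.5·0.9632 = 62.12 g/m³.

62.1 g/m³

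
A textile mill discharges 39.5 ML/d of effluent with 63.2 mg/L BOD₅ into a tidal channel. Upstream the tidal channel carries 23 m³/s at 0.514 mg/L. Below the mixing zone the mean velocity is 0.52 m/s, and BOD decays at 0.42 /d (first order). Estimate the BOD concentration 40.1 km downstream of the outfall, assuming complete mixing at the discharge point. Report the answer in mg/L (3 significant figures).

39.5 ML/d = 0.4572 m³/s.
After complete mixing, C₀ = (0.4572·63.2 + 23·0.514) / 23.46 = 1.736 mg/L.
Travel time t = 4.01e+04 m / 0.52 m/s = 7.712e+04 s = 0.8925 d.
C = 1.736·exp(−0.42·0.8925) = 1.736·0.6874 = 1.193 mg/L.

1.19 mg/L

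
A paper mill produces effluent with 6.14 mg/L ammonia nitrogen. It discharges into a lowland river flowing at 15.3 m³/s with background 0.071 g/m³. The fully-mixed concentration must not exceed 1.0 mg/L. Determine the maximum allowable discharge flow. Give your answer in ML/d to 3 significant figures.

239 ML/d

Mass balance at complete mixing: C_std·(Q_w + Q_r) = Q_w·C_e + Q_r·C_b.
Rearranging, Q_w = Q_r·(C_std − C_b)/(C_e − C_std) = 15.3·(1 − 0.071) / (6.14 − 1) = 2.765 m³/s.
= 238.9 ML/d.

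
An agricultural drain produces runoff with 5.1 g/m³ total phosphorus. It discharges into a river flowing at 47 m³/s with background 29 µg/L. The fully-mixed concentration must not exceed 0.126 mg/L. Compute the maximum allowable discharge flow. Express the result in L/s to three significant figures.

917 L/s

29 µg/L = 0.029 mg/L.
Mass balance at complete mixing: C_std·(Q_w + Q_r) = Q_w·C_e + Q_r·C_b.
Rearranging, Q_w = Q_r·(C_std − C_b)/(C_e − C_std) = 47·(0.126 − 0.029) / (5.1 − 0.126) = 0.9166 m³/s.
= 916.6 L/s.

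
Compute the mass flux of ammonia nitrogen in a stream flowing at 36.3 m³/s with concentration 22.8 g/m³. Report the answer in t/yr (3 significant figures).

26100 t/yr

Mass flux = Q·C = 36.3 m³/s × 22.8 g/m³ = 827.6 g/s.
= 827.6 g/s × 31.56 = 2.612e+04 t/yr.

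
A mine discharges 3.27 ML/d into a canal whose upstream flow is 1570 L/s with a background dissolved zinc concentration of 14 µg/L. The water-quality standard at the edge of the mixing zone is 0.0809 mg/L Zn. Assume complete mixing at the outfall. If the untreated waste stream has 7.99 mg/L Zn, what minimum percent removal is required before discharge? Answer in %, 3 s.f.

64.3 %

3.27 ML/d = 0.03785 m³/s.
1570 L/s = 1.57 m³/s.
14 µg/L = 0.014 mg/L.
Mass balance: 0.0809·1.608 = 0.03785·Cₑ + 1.57·0.014.
Cₑ = (0.1301 − 0.02198) / 0.03785 = 2.856 mg/L.
Required removal = 1 − 2.856/7.99 = 64.25 %.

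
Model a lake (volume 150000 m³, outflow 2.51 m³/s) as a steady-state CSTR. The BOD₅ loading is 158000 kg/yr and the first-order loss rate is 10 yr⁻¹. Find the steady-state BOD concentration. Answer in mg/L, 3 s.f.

1.96 mg/L

Outflow Q = 2.51 m³/s × 3.156e+07 s/yr = 7.921e+07 m³/yr.
Steady-state CSTR mass balance: W = Q·C + k·V·C, so C = W/(Q + kV).
Q + kV = 7.921e+07 + 10·150000 = 8.071e+07 m³/yr.
C = 158000/8.071e+07 = 0.001958 kg/m³ = 1.958 mg/L.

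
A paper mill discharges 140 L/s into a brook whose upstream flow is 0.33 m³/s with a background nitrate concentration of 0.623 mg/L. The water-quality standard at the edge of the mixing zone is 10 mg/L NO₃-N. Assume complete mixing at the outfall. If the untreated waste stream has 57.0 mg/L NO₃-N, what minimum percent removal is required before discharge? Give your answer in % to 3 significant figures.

43.7 %

140 L/s = 0.14 m³/s.
Mass balance: 10·0.47 = 0.14·Cₑ + 0.33·0.623.
Cₑ = (4.7 − 0.2056) / 0.14 = 32.1 mg/L.
Required removal = 1 − 32.1/57.0 = 43.68 %.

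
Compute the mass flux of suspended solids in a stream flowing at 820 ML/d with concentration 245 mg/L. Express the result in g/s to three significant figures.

820 ML/d = 9.491 m³/s.
Mass flux = Q·C = 9.491 m³/s × 245 g/m³ = 2325 g/s.

2330 g/s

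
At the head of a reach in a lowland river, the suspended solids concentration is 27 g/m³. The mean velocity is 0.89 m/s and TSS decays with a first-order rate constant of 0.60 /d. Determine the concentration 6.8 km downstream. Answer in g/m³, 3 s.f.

Travel time t = 6.8 km / 0.89 m/s = 6800/0.89 = 7640 s = 0.08843 d.
First-order decay: C = 27·exp(−0.60·0.08843) = 27·0.9483 = 25.6 g/m³.

25.6 g/m³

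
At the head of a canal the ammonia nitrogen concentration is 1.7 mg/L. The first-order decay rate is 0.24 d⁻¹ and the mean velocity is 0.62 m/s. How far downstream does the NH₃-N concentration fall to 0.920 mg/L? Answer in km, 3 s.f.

137 km

From C = C₀·e^(−kt), t = ln(C₀/C)/k = ln(1.7/0.920)/0.24 = 0.614/0.24 = 2.558 d.
Distance = v·t = 0.62 m/s × 2.21e+05 s = 1.37e+05 m = 137 km.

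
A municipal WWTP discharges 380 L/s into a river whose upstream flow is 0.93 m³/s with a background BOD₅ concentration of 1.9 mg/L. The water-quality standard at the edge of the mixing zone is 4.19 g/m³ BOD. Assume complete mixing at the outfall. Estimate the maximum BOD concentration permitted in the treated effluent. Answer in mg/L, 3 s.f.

380 L/s = 0.38 m³/s.
Mass balance: 4.19·1.31 = 0.38·Cₑ + 0.93·1.9.
Cₑ = (5.489 − 1.767) / 0.38 = 9.794 mg/L.

9.79 mg/L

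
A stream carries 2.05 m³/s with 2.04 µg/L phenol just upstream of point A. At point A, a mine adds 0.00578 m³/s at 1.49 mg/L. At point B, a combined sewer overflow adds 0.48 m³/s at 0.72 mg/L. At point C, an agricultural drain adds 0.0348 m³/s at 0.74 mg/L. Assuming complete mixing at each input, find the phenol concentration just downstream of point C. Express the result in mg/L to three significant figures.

0.149 mg/L

2.04 µg/L = 0.00204 mg/L.
After input A: C = (2.05·0.00204 + 0.00578·1.49) / 2.056 = 0.006224 mg/L.
After input B: C = (2.056·0.006224 + 0.48·0.72) / 2.536 = 0.1413 mg/L.
After input C: C = (2.536·0.1413 + 0.0348·0.74) / 2.571 = 0.1494 mg/L.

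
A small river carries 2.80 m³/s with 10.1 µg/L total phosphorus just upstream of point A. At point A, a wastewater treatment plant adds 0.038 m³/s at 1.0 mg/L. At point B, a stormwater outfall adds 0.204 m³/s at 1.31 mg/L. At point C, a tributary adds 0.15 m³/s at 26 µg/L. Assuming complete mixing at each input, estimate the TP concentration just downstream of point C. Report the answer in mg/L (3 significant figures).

0.106 mg/L

10.1 µg/L = 0.0101 mg/L.
After input A: C = (2.8·0.0101 + 0.038·1) / 2.838 = 0.02335 mg/L.
After input B: C = (2.838·0.02335 + 0.204·1.31) / 3.042 = 0.1096 mg/L.
26 µg/L = 0.026 mg/L.
After input C: C = (3.042·0.1096 + 0.15·0.026) / 3.192 = 0.1057 mg/L.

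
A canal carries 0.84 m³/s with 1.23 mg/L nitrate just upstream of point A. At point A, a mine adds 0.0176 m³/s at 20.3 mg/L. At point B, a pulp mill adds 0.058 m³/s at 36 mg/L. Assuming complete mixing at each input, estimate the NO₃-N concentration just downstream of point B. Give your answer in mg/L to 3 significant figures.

3.80 mg/L

After input A: C = (0.84·1.23 + 0.0176·20.3) / 0.8576 = 1.621 mg/L.
After input B: C = (0.8576·1.621 + 0.058·36) / 0.9156 = 3.799 mg/L.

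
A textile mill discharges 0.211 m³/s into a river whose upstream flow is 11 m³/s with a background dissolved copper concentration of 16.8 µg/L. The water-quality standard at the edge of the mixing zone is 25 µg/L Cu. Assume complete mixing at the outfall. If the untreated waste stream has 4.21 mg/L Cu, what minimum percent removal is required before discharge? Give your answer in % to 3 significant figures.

89.3 %

16.8 µg/L = 0.0168 mg/L.
25 µg/L = 0.025 mg/L.
Mass balance: 0.025·11.21 = 0.211·Cₑ + 11·0.0168.
Cₑ = (0.2803 − 0.1848) / 0.211 = 0.4525 mg/L.
Required removal = 1 − 0.4525/4.21 = 89.25 %.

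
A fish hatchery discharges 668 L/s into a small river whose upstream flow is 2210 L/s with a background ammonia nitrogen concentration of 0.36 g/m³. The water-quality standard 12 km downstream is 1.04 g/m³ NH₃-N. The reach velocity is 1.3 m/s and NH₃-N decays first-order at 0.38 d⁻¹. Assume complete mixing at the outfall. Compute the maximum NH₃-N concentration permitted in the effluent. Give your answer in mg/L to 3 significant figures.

668 L/s = 0.668 m³/s.
2210 L/s = 2.21 m³/s.
Travel time to the compliance point: t = 1.2e+04/1.3 = 9231 s = 0.1068 d; decay factor exp(−0.38·0.1068) = 0.9602.
So the concentration just after mixing may be at most 1.04/0.9602 = 1.083 mg/L.
Mass balance: 1.083·2.878 = 0.668·Cₑ + 2.21·0.36.
Cₑ = (3.117 − 0.7956) / 0.668 = 3.475 mg/L.

3.48 mg/L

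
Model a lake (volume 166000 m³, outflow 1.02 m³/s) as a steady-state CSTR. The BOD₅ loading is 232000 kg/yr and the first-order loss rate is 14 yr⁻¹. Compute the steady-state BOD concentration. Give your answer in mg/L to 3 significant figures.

Outflow Q = 1.02 m³/s × 3.156e+07 s/yr = 3.219e+07 m³/yr.
Steady-state CSTR mass balance: W = Q·C + k·V·C, so C = W/(Q + kV).
Q + kV = 3.219e+07 + 14·166000 = 3.451e+07 m³/yr.
C = 232000/3.451e+07 = 0.006722 kg/m³ = 6.722 mg/L.

6.72 mg/L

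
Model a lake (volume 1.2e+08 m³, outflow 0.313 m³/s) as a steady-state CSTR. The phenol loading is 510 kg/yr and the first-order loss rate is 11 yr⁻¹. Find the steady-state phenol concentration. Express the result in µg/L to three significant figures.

0.383 µg/L

Outflow Q = 0.313 m³/s × 3.156e+07 s/yr = 9.878e+06 m³/yr.
Steady-state CSTR mass balance: W = Q·C + k·V·C, so C = W/(Q + kV).
Q + kV = 9.878e+06 + 11·1.2e+08 = 1.33e+09 m³/yr.
C = 510/1.33e+09 = 3.835e-07 kg/m³ = 0.0003835 mg/L = 0.3835 µg/L.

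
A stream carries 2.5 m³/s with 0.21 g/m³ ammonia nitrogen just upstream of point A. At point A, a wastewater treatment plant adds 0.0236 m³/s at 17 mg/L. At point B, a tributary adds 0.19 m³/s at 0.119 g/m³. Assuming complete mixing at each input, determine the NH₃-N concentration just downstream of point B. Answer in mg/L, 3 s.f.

0.350 mg/L

After input A: C = (2.5·0.21 + 0.0236·17) / 2.524 = 0.367 mg/L.
After input B: C = (2.524·0.367 + 0.19·0.119) / 2.714 = 0.3496 mg/L.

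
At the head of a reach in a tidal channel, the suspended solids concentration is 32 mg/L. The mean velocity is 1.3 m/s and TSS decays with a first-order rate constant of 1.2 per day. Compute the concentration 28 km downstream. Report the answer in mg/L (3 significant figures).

Travel time t = 28 km / 1.3 m/s = 2.8e+04/1.3 = 2.154e+04 s = 0.2493 d.
First-order decay: C = 32·exp(−1.2·0.2493) = 32·0.7415 = 23.73 mg/L.

23.7 mg/L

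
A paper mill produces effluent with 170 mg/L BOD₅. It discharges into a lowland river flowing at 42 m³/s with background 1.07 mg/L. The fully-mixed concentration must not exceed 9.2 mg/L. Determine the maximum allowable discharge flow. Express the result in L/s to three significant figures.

Mass balance at complete mixing: C_std·(Q_w + Q_r) = Q_w·C_e + Q_r·C_b.
Rearranging, Q_w = Q_r·(C_std − C_b)/(C_e − C_std) = 42·(9.2 − 1.07) / (170 − 9.2) = 2.124 m³/s.
= 2124 L/s.

2120 L/s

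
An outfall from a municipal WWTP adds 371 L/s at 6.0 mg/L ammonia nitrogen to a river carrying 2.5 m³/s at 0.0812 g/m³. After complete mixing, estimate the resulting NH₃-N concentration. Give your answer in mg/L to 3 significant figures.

371 L/s = 0.371 m³/s.
Conservation of mass across the mixing zone: C = (0.371·6 + 2.5·0.0812) / (0.371 + 2.5) = 2.429/2.871 = 0.846 mg/L.

0.846 mg/L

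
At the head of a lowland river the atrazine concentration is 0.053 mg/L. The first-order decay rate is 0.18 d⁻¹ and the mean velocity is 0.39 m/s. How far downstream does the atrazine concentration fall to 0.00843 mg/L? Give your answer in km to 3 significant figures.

344 km

From C = C₀·e^(−kt), t = ln(C₀/C)/k = ln(0.053/0.00843)/0.18 = 1.838/0.18 = 10.21 d.
Distance = v·t = 0.39 m/s × 8.825e+05 s = 3.442e+05 m = 344.2 km.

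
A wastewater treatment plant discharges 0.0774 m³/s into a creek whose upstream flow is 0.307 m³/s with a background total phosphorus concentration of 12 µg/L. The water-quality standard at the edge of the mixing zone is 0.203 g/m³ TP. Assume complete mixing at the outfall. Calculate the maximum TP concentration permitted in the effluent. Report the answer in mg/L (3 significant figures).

0.961 mg/L

12 µg/L = 0.012 mg/L.
Mass balance: 0.203·0.3844 = 0.0774·Cₑ + 0.307·0.012.
Cₑ = (0.07803 − 0.003684) / 0.0774 = 0.9606 mg/L.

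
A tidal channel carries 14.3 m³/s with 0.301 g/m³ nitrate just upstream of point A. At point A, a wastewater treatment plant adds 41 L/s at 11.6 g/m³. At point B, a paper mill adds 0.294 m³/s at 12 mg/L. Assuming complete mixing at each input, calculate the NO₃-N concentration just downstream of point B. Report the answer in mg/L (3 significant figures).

0.568 mg/L

41 L/s = 0.041 m³/s.
After input A: C = (14.3·0.301 + 0.041·11.6) / 14.34 = 0.3333 mg/L.
After input B: C = (14.34·0.3333 + 0.294·12) / 14.64 = 0.5677 mg/L.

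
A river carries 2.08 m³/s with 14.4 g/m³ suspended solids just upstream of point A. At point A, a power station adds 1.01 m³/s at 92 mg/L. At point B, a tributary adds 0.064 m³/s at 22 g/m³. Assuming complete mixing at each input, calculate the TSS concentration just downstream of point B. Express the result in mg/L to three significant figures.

39.4 mg/L

After input A: C = (2.08·14.4 + 1.01·92) / 3.09 = 39.76 mg/L.
After input B: C = (3.09·39.76 + 0.064·22) / 3.154 = 39.4 mg/L.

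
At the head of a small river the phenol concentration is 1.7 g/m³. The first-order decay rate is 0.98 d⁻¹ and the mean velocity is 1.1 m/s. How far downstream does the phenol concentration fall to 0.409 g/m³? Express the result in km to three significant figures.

From C = C₀·e^(−kt), t = ln(C₀/C)/k = ln(1.7/0.409)/0.98 = 1.425/0.98 = 1.454 d.
Distance = v·t = 1.1 m/s × 1.256e+05 s = 1.382e+05 m = 138.2 km.

138 km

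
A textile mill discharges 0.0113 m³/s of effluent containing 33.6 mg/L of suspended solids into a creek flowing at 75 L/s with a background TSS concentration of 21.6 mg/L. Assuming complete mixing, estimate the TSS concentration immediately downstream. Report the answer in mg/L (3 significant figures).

75 L/s = 0.075 m³/s.
Conservation of mass across the mixing zone: C = (0.0113·33.6 + 0.075·21.6) / (0.0113 + 0.075) = 2/0.0863 = 23.17 mg/L.

23.2 mg/L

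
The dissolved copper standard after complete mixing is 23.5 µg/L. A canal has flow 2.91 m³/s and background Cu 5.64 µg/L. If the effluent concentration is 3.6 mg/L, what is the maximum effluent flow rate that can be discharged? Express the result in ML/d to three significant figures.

5.64 µg/L = 0.00564 mg/L.
23.5 µg/L = 0.0235 mg/L.
Mass balance at complete mixing: C_std·(Q_w + Q_r) = Q_w·C_e + Q_r·C_b.
Rearranging, Q_w = Q_r·(C_std − C_b)/(C_e − C_std) = 2.91·(0.0235 − 0.00564) / (3.6 − 0.0235) = 0.01453 m³/s.
= 1.256 ML/d.

1.26 ML/d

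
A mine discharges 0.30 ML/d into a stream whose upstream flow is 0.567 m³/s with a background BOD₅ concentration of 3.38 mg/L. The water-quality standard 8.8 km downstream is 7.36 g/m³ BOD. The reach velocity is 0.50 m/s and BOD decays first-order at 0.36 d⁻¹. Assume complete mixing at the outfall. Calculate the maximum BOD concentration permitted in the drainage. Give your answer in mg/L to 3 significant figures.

749 mg/L

0.30 ML/d = 0.003472 m³/s.
Travel time to the compliance point: t = 8800/0.50 = 1.76e+04 s = 0.2037 d; decay factor exp(−0.36·0.2037) = 0.9293.
So the concentration just after mixing may be at most 7.36/0.9293 = 7.92 mg/L.
Mass balance: 7.92·0.5705 = 0.003472·Cₑ + 0.567·3.38.
Cₑ = (4.518 − 1.916) / 0.003472 = 749.3 mg/L.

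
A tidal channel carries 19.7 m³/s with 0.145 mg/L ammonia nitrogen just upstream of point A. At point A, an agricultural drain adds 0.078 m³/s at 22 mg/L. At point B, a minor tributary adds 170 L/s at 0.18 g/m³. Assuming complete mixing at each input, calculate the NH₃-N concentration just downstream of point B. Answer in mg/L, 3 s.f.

0.231 mg/L

After input A: C = (19.7·0.145 + 0.078·22) / 19.78 = 0.2312 mg/L.
170 L/s = 0.17 m³/s.
After input B: C = (19.78·0.2312 + 0.17·0.18) / 19.95 = 0.2308 mg/L.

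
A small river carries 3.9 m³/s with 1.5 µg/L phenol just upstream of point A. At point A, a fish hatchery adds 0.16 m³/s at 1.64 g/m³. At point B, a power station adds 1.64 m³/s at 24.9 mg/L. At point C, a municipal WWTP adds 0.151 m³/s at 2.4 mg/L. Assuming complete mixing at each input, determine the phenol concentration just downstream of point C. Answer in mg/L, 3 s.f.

7.09 mg/L

1.5 µg/L = 0.0015 mg/L.
After input A: C = (3.9·0.0015 + 0.16·1.64) / 4.06 = 0.06607 mg/L.
After input B: C = (4.06·0.06607 + 1.64·24.9) / 5.7 = 7.211 mg/L.
After input C: C = (5.7·7.211 + 0.151·2.4) / 5.851 = 7.087 mg/L.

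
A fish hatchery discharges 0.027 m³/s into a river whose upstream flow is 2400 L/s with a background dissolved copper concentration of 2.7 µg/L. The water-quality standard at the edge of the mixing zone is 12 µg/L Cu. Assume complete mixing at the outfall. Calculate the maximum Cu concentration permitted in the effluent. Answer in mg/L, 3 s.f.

2400 L/s = 2.4 m³/s.
2.7 µg/L = 0.0027 mg/L.
12 µg/L = 0.012 mg/L.
Mass balance: 0.012·2.427 = 0.027·Cₑ + 2.4·0.0027.
Cₑ = (0.02912 − 0.00648) / 0.027 = 0.8387 mg/L.

0.839 mg/L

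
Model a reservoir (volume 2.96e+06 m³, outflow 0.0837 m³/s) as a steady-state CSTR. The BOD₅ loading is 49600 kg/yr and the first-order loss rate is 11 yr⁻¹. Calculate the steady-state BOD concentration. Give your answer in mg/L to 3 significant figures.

1.41 mg/L

Outflow Q = 0.0837 m³/s × 3.156e+07 s/yr = 2.641e+06 m³/yr.
Steady-state CSTR mass balance: W = Q·C + k·V·C, so C = W/(Q + kV).
Q + kV = 2.641e+06 + 11·2.96e+06 = 3.52e+07 m³/yr.
C = 49600/3.52e+07 = 0.001409 kg/m³ = 1.409 mg/L.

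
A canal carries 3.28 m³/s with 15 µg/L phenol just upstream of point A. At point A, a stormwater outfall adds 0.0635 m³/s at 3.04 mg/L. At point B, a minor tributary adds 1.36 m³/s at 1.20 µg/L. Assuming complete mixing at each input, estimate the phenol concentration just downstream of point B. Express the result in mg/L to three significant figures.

15 µg/L = 0.015 mg/L.
After input A: C = (3.28·0.015 + 0.0635·3.04) / 3.343 = 0.07245 mg/L.
1.20 µg/L = 0.0012 mg/L.
After input B: C = (3.343·0.07245 + 1.36·0.0012) / 4.704 = 0.05185 mg/L.

0.0518 mg/L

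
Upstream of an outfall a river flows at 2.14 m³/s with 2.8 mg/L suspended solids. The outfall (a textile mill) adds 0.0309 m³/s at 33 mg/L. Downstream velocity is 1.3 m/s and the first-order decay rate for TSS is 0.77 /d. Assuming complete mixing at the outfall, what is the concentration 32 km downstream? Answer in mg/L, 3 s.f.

After complete mixing, C₀ = (0.0309·33 + 2.14·2.8) / 2.171 = 3.23 mg/L.
Travel time t = 3.2e+04 m / 1.3 m/s = 2.462e+04 s = 0.2849 d.
C = 3.23·exp(−0.77·0.2849) = 3.23·0.803 = 2.594 mg/L.

2.59 mg/L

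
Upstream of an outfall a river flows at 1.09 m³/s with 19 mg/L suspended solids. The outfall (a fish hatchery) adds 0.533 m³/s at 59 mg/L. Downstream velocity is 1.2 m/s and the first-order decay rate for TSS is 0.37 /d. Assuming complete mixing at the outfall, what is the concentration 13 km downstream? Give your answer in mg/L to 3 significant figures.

After complete mixing, C₀ = (0.533·59 + 1.09·19) / 1.623 = 32.14 mg/L.
Travel time t = 1.3e+04 m / 1.2 m/s = 1.083e+04 s = 0.1254 d.
C = 32.14·exp(−0.37·0.1254) = 32.14·0.9547 = 30.68 mg/L.

30.7 mg/L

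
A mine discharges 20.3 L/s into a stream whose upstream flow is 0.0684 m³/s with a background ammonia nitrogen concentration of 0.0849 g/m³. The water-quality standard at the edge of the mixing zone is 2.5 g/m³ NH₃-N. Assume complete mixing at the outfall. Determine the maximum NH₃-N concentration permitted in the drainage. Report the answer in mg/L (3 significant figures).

20.3 L/s = 0.0203 m³/s.
Mass balance: 2.5·0.0887 = 0.0203·Cₑ + 0.0684·0.0849.
Cₑ = (0.2218 − 0.005807) / 0.0203 = 10.64 mg/L.

10.6 mg/L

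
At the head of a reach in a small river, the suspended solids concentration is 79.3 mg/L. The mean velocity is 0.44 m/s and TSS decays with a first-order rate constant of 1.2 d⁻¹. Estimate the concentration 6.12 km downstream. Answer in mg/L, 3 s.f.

Travel time t = 6.12 km / 0.44 m/s = 6120/0.44 = 1.391e+04 s = 0.161 d.
First-order decay: C = 79.3·exp(−1.2·0.161) = 79.3·0.8243 = 65.37 mg/L.

65.4 mg/L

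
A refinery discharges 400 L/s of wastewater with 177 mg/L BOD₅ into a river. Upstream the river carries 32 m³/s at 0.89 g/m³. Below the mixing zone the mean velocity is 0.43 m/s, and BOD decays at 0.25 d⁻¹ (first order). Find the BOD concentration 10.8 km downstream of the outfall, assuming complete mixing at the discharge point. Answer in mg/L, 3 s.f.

2.85 mg/L

400 L/s = 0.4 m³/s.
After complete mixing, C₀ = (0.4·177 + 32·0.89) / 32.4 = 3.064 mg/L.
Travel time t = 1.08e+04 m / 0.43 m/s = 2.512e+04 s = 0.2907 d.
C = 3.064·exp(−0.25·0.2907) = 3.064·0.9299 = 2.849 mg/L.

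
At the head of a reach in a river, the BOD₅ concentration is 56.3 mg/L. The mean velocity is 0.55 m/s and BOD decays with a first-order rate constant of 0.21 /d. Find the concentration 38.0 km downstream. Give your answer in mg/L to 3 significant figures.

Travel time t = 38.0 km / 0.55 m/s = 3.8e+04/0.55 = 6.909e+04 s = 0.7997 d.
First-order decay: C = 56.3·exp(−0.21·0.7997) = 56.3·0.8454 = 47.6 mg/L.

47.6 mg/L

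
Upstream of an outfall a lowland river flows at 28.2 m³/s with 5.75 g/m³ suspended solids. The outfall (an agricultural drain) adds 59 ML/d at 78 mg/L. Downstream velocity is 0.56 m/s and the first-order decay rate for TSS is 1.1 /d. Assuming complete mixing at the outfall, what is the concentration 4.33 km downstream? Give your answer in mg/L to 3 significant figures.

59 ML/d = 0.6829 m³/s.
After complete mixing, C₀ = (0.6829·78 + 28.2·5.75) / 28.88 = 7.458 mg/L.
Travel time t = 4330 m / 0.56 m/s = 7732 s = 0.08949 d.
C = 7.458·exp(−1.1·0.08949) = 7.458·0.9062 = 6.759 mg/L.

6.76 mg/L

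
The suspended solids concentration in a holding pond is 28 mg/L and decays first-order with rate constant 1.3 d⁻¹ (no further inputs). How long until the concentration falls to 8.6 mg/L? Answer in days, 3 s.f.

0.908 d

t = ln(C₀/C)/k = ln(28/8.6)/1.3 = 1.18/1.3 = 0.908 d.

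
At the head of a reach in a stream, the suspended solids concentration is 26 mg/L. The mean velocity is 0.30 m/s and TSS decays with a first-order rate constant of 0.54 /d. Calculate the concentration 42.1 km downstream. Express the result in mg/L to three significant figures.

Travel time t = 42.1 km / 0.30 m/s = 4.21e+04/0.30 = 1.403e+05 s = 1.624 d.
First-order decay: C = 26·exp(−0.54·1.624) = 26·0.416 = 10.82 mg/L.

10.8 mg/L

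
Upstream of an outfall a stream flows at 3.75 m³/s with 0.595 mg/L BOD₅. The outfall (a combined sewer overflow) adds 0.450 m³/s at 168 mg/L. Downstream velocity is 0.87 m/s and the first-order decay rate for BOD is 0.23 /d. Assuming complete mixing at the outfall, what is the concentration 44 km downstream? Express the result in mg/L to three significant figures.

After complete mixing, C₀ = (0.45·168 + 3.75·0.595) / 4.2 = 18.53 mg/L.
Travel time t = 4.4e+04 m / 0.87 m/s = 5.057e+04 s = 0.5854 d.
C = 18.53·exp(−0.23·0.5854) = 18.53·0.874 = 16.2 mg/L.

16.2 mg/L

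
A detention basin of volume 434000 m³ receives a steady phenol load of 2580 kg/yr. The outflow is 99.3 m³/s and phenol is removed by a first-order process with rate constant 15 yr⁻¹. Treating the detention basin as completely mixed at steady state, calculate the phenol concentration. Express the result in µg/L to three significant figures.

Outflow Q = 99.3 m³/s × 3.156e+07 s/yr = 3.134e+09 m³/yr.
Steady-state CSTR mass balance: W = Q·C + k·V·C, so C = W/(Q + kV).
Q + kV = 3.134e+09 + 15·434000 = 3.14e+09 m³/yr.
C = 2580/3.14e+09 = 8.216e-07 kg/m³ = 0.0008216 mg/L = 0.8216 µg/L.

0.822 µg/L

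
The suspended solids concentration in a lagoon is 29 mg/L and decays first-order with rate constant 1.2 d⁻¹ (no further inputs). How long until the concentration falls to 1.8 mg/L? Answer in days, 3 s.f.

t = ln(C₀/C)/k = ln(29/1.8)/1.2 = 2.78/1.2 = 2.316 d.

2.32 d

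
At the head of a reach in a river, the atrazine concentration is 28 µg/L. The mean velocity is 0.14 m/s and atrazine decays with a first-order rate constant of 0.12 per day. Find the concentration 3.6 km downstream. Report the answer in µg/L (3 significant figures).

Travel time t = 3.6 km / 0.14 m/s = 3600/0.14 = 2.571e+04 s = 0.2976 d.
First-order decay: C = 28·exp(−0.12·0.2976) = 28·0.9649 = 27.02 µg/L.

27.0 µg/L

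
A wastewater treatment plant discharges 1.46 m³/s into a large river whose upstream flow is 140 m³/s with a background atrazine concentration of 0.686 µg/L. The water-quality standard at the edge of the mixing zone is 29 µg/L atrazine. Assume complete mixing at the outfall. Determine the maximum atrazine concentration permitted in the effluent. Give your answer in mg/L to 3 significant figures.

0.686 µg/L = 0.000686 mg/L.
29 µg/L = 0.029 mg/L.
Mass balance: 0.029·141.5 = 1.46·Cₑ + 140·0.000686.
Cₑ = (4.102 − 0.09604) / 1.46 = 2.744 mg/L.

2.74 mg/L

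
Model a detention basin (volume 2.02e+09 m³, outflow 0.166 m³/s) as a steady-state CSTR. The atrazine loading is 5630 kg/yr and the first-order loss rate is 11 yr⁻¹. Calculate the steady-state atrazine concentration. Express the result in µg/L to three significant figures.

Outflow Q = 0.166 m³/s × 3.156e+07 s/yr = 5.239e+06 m³/yr.
Steady-state CSTR mass balance: W = Q·C + k·V·C, so C = W/(Q + kV).
Q + kV = 5.239e+06 + 11·2.02e+09 = 2.223e+10 m³/yr.
C = 5630/2.223e+10 = 2.533e-07 kg/m³ = 0.0002533 mg/L = 0.2533 µg/L.

0.253 µg/L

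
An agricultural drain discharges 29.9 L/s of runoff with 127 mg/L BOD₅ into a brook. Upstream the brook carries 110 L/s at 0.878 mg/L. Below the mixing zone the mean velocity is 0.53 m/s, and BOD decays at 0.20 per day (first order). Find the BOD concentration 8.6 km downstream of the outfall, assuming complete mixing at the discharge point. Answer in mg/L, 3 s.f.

26.8 mg/L

29.9 L/s = 0.0299 m³/s.
110 L/s = 0.11 m³/s.
After complete mixing, C₀ = (0.0299·127 + 0.11·0.878) / 0.1399 = 27.83 mg/L.
Travel time t = 8600 m / 0.53 m/s = 1.623e+04 s = 0.1878 d.
C = 27.83·exp(−0.20·0.1878) = 27.83·0.9631 = 26.81 mg/L.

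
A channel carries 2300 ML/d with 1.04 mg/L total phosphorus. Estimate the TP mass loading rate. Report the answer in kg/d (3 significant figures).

2300 ML/d = 26.62 m³/s.
Mass flux = Q·C = 26.62 m³/s × 1.04 g/m³ = 27.69 g/s.
= 27.69 g/s × 86.4 = 2392 kg/d.

2390 kg/d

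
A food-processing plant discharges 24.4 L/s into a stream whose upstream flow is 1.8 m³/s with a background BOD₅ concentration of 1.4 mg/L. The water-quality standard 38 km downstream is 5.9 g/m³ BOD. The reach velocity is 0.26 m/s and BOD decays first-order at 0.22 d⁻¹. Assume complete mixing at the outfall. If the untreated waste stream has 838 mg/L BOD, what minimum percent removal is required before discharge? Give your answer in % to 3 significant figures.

35.9 %

24.4 L/s = 0.0244 m³/s.
Travel time to the compliance point: t = 3.8e+04/0.26 = 1.462e+05 s = 1.692 d; decay factor exp(−0.22·1.692) = 0.6893.
So the concentration just after mixing may be at most 5.9/0.6893 = 8.56 mg/L.
Mass balance: 8.56·1.824 = 0.0244·Cₑ + 1.8·1.4.
Cₑ = (15.62 − 2.52) / 0.0244 = 536.8 mg/L.
Required removal = 1 − 536.8/838 = 35.95 %.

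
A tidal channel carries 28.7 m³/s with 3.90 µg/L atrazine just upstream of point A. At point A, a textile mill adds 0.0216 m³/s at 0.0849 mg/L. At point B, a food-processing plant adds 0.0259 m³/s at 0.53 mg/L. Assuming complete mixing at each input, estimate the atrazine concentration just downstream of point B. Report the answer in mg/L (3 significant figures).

0.00443 mg/L

3.90 µg/L = 0.0039 mg/L.
After input A: C = (28.7·0.0039 + 0.0216·0.0849) / 28.72 = 0.003961 mg/L.
After input B: C = (28.72·0.003961 + 0.0259·0.53) / 28.75 = 0.004435 mg/L.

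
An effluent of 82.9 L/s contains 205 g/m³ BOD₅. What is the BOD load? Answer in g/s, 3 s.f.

82.9 L/s = 0.0829 m³/s.
Mass flux = Q·C = 0.0829 m³/s × 205 g/m³ = 16.99 g/s.

17.0 g/s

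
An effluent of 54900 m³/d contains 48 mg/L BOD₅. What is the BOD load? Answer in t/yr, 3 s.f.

54900 m³/d = 0.6354 m³/s.
Mass flux = Q·C = 0.6354 m³/s × 48 g/m³ = 30.5 g/s.
= 30.5 g/s × 31.56 = 962.5 t/yr.

963 t/yr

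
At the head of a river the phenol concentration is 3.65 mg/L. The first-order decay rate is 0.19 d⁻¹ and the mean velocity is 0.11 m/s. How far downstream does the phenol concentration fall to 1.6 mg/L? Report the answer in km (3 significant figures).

41.3 km

From C = C₀·e^(−kt), t = ln(C₀/C)/k = ln(3.65/1.6)/0.19 = 0.8247/0.19 = 4.341 d.
Distance = v·t = 0.11 m/s × 3.75e+05 s = 4.125e+04 m = 41.25 km.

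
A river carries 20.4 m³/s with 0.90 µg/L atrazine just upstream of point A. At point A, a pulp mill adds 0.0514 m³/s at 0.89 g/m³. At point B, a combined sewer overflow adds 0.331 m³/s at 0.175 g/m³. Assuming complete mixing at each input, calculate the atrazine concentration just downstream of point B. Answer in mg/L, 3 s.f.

0.00587 mg/L

0.90 µg/L = 0.0009 mg/L.
After input A: C = (20.4·0.0009 + 0.0514·0.89) / 20.45 = 0.003135 mg/L.
After input B: C = (20.45·0.003135 + 0.331·0.175) / 20.78 = 0.005872 mg/L.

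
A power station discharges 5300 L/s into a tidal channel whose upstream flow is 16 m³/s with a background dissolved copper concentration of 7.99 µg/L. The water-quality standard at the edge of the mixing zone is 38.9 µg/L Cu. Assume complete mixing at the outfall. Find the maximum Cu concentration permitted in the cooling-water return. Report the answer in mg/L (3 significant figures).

0.132 mg/L

5300 L/s = 5.3 m³/s.
7.99 µg/L = 0.00799 mg/L.
38.9 µg/L = 0.0389 mg/L.
Mass balance: 0.0389·21.3 = 5.3·Cₑ + 16·0.00799.
Cₑ = (0.8286 − 0.1278) / 5.3 = 0.1322 mg/L.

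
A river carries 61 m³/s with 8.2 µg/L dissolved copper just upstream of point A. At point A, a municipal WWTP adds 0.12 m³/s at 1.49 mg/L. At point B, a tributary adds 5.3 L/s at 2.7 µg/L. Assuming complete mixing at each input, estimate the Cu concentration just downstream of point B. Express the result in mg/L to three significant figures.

8.2 µg/L = 0.0082 mg/L.
After input A: C = (61·0.0082 + 0.12·1.49) / 61.12 = 0.01111 mg/L.
5.3 L/s = 0.0053 m³/s.
2.7 µg/L = 0.0027 mg/L.
After input B: C = (61.12·0.01111 + 0.0053·0.0027) / 61.13 = 0.01111 mg/L.

0.0111 mg/L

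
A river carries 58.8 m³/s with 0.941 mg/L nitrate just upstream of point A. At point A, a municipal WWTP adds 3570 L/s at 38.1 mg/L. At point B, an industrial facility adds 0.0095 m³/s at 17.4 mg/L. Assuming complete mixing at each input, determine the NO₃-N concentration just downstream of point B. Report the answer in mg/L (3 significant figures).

3.07 mg/L

3570 L/s = 3.57 m³/s.
After input A: C = (58.8·0.941 + 3.57·38.1) / 62.37 = 3.068 mg/L.
After input B: C = (62.37·3.068 + 0.0095·17.4) / 62.38 = 3.07 mg/L.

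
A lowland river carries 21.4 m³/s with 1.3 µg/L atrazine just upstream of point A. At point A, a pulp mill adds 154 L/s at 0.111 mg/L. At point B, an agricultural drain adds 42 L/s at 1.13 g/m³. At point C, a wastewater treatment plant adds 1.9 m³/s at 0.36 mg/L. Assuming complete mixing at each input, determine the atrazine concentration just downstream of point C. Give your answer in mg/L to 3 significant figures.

1.3 µg/L = 0.0013 mg/L.
154 L/s = 0.154 m³/s.
After input A: C = (21.4·0.0013 + 0.154·0.111) / 21.55 = 0.002084 mg/L.
42 L/s = 0.042 m³/s.
After input B: C = (21.55·0.002084 + 0.042·1.13) / 21.6 = 0.004277 mg/L.
After input C: C = (21.6·0.004277 + 1.9·0.36) / 23.5 = 0.03304 mg/L.

0.0330 mg/L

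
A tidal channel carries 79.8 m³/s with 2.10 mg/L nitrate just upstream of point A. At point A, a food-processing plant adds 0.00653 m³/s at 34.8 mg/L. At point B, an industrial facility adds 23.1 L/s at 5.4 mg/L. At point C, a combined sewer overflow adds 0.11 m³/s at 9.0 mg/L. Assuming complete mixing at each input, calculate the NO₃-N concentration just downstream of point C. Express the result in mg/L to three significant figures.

After input A: C = (79.8·2.1 + 0.00653·34.8) / 79.81 = 2.103 mg/L.
23.1 L/s = 0.0231 m³/s.
After input B: C = (79.81·2.103 + 0.0231·5.4) / 79.83 = 2.104 mg/L.
After input C: C = (79.83·2.104 + 0.11·9) / 79.94 = 2.113 mg/L.

2.11 mg/L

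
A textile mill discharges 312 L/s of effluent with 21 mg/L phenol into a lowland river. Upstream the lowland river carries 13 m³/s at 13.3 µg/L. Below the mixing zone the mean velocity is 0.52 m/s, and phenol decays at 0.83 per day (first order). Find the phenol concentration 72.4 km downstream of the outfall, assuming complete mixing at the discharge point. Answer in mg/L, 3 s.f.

312 L/s = 0.312 m³/s.
13.3 µg/L = 0.0133 mg/L.
After complete mixing, C₀ = (0.312·21 + 13·0.0133) / 13.31 = 0.5052 mg/L.
Travel time t = 7.24e+04 m / 0.52 m/s = 1.392e+05 s = 1.611 d.
C = 0.5052·exp(−0.83·1.611) = 0.5052·0.2625 = 0.1326 mg/L.

0.133 mg/L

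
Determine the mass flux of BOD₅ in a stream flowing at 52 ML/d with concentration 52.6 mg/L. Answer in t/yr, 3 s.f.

52 ML/d = 0.6019 m³/s.
Mass flux = Q·C = 0.6019 m³/s × 52.6 g/m³ = 31.66 g/s.
= 31.66 g/s × 31.56 = 999 t/yr.

999 t/yr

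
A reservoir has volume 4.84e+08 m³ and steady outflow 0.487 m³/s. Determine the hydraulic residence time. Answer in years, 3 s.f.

31.5 yr

Q = 0.487 m³/s × 3.156e+07 s/yr = 1.537e+07 m³/yr.
Hydraulic residence time τ = V/Q = 4.84e+08/1.537e+07 = 31.49 yr.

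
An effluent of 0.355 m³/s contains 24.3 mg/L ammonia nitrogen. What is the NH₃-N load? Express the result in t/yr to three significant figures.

272 t/yr

Mass flux = Q·C = 0.355 m³/s × 24.3 g/m³ = 8.627 g/s.
= 8.627 g/s × 31.56 = 272.2 t/yr.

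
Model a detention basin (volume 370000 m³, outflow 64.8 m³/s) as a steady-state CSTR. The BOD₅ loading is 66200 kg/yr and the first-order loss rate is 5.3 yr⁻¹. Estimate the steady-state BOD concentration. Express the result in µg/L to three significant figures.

Outflow Q = 64.8 m³/s × 3.156e+07 s/yr = 2.045e+09 m³/yr.
Steady-state CSTR mass balance: W = Q·C + k·V·C, so C = W/(Q + kV).
Q + kV = 2.045e+09 + 5.3·370000 = 2.047e+09 m³/yr.
C = 66200/2.047e+09 = 3.234e-05 kg/m³ = 0.03234 mg/L = 32.34 µg/L.

32.3 µg/L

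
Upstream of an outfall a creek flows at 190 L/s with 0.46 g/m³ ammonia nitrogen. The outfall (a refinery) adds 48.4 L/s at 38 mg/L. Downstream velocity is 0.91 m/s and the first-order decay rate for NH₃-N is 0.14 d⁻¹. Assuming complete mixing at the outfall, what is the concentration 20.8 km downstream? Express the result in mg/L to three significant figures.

48.4 L/s = 0.0484 m³/s.
190 L/s = 0.19 m³/s.
After complete mixing, C₀ = (0.0484·38 + 0.19·0.46) / 0.2384 = 8.081 mg/L.
Travel time t = 2.08e+04 m / 0.91 m/s = 2.286e+04 s = 0.2646 d.
C = 8.081·exp(−0.14·0.2646) = 8.081·0.9636 = 7.788 mg/L.

7.79 mg/L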